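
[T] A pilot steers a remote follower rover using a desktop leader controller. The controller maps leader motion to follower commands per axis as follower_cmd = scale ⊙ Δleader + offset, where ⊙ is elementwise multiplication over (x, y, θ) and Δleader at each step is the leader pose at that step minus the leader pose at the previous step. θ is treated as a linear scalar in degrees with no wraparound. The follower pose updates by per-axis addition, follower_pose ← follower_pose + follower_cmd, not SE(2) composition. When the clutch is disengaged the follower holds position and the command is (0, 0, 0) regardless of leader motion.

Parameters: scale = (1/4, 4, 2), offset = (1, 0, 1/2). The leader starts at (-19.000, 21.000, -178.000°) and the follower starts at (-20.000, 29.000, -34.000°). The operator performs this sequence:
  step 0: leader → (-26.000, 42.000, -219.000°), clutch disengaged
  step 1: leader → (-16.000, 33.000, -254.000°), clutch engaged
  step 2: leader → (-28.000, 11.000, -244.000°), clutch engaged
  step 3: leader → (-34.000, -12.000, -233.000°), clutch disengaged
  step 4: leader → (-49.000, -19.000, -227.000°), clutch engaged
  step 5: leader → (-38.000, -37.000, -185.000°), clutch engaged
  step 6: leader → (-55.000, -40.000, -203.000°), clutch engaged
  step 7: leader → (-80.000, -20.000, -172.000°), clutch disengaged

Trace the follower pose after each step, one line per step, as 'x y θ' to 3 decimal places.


step 0: Δleader=(-7.000, 21.000, -41.000°), disengaged; cmd=(0,0,0) → follower holds at (-20.000, 29.000, -34.000°)
step 1: Δleader=(10.000, -9.000, -35.000°), engaged; cmd=(3.500, -36.000, -69.500°) → follower=(-16.500, -7.000, -103.500°)
step 2: Δleader=(-12.000, -22.000, 10.000°), engaged; cmd=(-2.000, -88.000, 20.500°) → follower=(-18.500, -95.000, -83.000°)
step 3: Δleader=(-6.000, -23.000, 11.000°), disengaged; cmd=(0,0,0) → follower holds at (-18.500, -95.000, -83.000°)
step 4: Δleader=(-15.000, -7.000, 6.000°), engaged; cmd=(-2.750, -28.000, 12.500°) → follower=(-21.250, -123.000, -70.500°)
step 5: Δleader=(11.000, -18.000, 42.000°), engaged; cmd=(3.750, -72.000, 84.500°) → follower=(-17.500, -195.000, 14.000°)
step 6: Δleader=(-17.000, -3.000, -18.000°), engaged; cmd=(-3.250, -12.000, -35.500°) → follower=(-20.750, -207.000, -21.500°)
step 7: Δleader=(-25.000, 20.000, 31.000°), disengaged; cmd=(0,0,0) → follower holds at (-20.750, -207.000, -21.500°)

-20.000 29.000 -34.000
-16.500 -7.000 -103.500
-18.500 -95.000 -83.000
-18.500 -95.000 -83.000
-21.250 -123.000 -70.500
-17.500 -195.000 14.000
-20.750 -207.000 -21.500
-20.750 -207.000 -21.500


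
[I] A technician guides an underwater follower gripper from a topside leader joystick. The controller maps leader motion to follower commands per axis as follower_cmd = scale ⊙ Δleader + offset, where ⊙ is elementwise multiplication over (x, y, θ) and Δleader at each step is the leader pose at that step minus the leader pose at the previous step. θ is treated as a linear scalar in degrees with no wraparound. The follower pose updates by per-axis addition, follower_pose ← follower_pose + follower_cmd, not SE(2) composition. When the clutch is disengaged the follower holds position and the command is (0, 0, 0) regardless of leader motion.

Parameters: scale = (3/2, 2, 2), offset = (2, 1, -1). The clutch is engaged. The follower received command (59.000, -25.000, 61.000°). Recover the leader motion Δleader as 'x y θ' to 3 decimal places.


38.000 -13.000 31.000

axis x: (59.000 − 2) / (3/2) = 38.000
axis y: (-25.000 − 1) / (2) = -13.000
axis θ: (61.000 − -1) / (2) = 31.000


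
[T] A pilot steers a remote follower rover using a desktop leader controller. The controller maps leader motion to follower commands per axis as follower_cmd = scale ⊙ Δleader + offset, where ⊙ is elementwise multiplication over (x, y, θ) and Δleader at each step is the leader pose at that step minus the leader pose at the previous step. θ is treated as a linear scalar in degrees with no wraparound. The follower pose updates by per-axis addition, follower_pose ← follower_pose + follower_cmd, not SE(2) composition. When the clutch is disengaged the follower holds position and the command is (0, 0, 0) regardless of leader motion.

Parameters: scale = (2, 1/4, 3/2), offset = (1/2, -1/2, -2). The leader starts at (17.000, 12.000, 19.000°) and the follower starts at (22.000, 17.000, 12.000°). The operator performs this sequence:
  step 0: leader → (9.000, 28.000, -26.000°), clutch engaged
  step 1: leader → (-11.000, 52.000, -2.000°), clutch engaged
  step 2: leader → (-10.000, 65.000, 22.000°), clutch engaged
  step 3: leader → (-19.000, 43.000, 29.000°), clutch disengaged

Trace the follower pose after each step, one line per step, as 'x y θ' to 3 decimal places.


6.500 20.500 -57.500
-33.000 26.000 -23.500
-30.500 28.750 10.500
-30.500 28.750 10.500

step 0: Δleader=(-8.000, 16.000, -45.000°), engaged; cmd=(-15.500, 3.500, -69.500°) → follower=(6.500, 20.500, -57.500°)
step 1: Δleader=(-20.000, 24.000, 24.000°), engaged; cmd=(-39.500, 5.500, 34.000°) → follower=(-33.000, 26.000, -23.500°)
step 2: Δleader=(1.000, 13.000, 24.000°), engaged; cmd=(2.500, 2.750, 34.000°) → follower=(-30.500, 28.750, 10.500°)
step 3: Δleader=(-9.000, -22.000, 7.000°), disengaged; cmd=(0,0,0) → follower holds at (-30.500, 28.750, 10.500°)


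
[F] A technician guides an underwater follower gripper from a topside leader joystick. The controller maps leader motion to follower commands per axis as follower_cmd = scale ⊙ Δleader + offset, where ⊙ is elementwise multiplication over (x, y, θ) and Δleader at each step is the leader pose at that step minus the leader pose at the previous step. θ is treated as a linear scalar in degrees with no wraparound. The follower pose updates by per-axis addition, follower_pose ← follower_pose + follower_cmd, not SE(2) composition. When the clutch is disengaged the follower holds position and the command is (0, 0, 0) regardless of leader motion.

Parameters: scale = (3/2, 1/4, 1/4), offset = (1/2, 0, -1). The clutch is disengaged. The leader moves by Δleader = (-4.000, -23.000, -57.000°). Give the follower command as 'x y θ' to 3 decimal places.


clutch disengaged → follower holds; cmd = (0, 0, 0)

0.000 0.000 0.000


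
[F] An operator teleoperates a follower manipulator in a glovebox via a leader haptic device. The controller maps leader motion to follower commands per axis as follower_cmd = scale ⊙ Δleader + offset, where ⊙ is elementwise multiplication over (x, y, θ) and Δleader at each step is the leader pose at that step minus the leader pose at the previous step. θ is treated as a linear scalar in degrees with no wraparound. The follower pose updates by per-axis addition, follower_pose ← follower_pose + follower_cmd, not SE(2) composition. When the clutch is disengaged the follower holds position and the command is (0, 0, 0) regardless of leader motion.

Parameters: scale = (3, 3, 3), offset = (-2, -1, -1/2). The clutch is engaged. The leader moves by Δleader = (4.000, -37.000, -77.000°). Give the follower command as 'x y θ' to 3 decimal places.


axis x: 3·4.000 + -2 = 10.000
axis y: 3·-37.000 + -1 = -112.000
axis θ: 3·-77.000 + -1/2 = -231.500

10.000 -112.000 -231.500


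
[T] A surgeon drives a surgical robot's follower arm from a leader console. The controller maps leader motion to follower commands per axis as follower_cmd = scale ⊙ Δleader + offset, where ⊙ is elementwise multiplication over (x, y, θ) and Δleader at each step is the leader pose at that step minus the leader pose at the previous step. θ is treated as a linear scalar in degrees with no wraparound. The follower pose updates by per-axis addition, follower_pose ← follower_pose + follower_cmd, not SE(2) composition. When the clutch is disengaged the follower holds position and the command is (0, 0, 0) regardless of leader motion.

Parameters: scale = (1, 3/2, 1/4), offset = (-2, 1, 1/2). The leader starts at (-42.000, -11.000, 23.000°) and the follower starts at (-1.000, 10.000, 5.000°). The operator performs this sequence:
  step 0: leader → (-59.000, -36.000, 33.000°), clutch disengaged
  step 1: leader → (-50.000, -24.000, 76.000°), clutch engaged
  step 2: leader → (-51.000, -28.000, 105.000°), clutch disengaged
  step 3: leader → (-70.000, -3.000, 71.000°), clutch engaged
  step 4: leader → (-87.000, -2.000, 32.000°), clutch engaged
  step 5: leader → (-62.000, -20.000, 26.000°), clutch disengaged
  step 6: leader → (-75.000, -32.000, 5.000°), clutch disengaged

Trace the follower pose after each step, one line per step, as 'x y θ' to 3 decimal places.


-1.000 10.000 5.000
6.000 29.000 16.250
6.000 29.000 16.250
-15.000 67.500 8.250
-34.000 70.000 -1.000
-34.000 70.000 -1.000
-34.000 70.000 -1.000

step 0: Δleader=(-17.000, -25.000, 10.000°), disengaged; cmd=(0,0,0) → follower holds at (-1.000, 10.000, 5.000°)
step 1: Δleader=(9.000, 12.000, 43.000°), engaged; cmd=(7.000, 19.000, 11.250°) → follower=(6.000, 29.000, 16.250°)
step 2: Δleader=(-1.000, -4.000, 29.000°), disengaged; cmd=(0,0,0) → follower holds at (6.000, 29.000, 16.250°)
step 3: Δleader=(-19.000, 25.000, -34.000°), engaged; cmd=(-21.000, 38.500, -8.000°) → follower=(-15.000, 67.500, 8.250°)
step 4: Δleader=(-17.000, 1.000, -39.000°), engaged; cmd=(-19.000, 2.500, -9.250°) → follower=(-34.000, 70.000, -1.000°)
step 5: Δleader=(25.000, -18.000, -6.000°), disengaged; cmd=(0,0,0) → follower holds at (-34.000, 70.000, -1.000°)
step 6: Δleader=(-13.000, -12.000, -21.000°), disengaged; cmd=(0,0,0) → follower holds at (-34.000, 70.000, -1.000°)


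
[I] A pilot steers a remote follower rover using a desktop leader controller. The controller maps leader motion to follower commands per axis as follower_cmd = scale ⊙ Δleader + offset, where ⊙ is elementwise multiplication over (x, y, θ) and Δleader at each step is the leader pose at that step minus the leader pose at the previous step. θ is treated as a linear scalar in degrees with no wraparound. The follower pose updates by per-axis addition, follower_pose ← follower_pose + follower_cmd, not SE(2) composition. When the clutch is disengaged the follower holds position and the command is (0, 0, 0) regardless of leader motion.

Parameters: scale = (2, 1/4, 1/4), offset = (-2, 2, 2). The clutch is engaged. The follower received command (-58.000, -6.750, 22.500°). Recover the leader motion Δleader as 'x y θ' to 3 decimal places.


-28.000 -35.000 82.000

axis x: (-58.000 − -2) / (2) = -28.000
axis y: (-6.750 − 2) / (1/4) = -35.000
axis θ: (22.500 − 2) / (1/4) = 82.000


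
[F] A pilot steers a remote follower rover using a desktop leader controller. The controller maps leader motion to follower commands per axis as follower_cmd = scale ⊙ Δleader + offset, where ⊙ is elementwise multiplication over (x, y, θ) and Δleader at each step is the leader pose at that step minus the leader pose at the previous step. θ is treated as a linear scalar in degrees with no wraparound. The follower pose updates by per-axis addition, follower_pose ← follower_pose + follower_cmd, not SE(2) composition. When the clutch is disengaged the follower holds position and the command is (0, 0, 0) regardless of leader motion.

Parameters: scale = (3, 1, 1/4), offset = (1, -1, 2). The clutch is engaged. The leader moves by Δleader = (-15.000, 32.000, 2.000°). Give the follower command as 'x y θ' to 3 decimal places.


axis x: 3·-15.000 + 1 = -44.000
axis y: 1·32.000 + -1 = 31.000
axis θ: 1/4·2.000 + 2 = 2.500

-44.000 31.000 2.500


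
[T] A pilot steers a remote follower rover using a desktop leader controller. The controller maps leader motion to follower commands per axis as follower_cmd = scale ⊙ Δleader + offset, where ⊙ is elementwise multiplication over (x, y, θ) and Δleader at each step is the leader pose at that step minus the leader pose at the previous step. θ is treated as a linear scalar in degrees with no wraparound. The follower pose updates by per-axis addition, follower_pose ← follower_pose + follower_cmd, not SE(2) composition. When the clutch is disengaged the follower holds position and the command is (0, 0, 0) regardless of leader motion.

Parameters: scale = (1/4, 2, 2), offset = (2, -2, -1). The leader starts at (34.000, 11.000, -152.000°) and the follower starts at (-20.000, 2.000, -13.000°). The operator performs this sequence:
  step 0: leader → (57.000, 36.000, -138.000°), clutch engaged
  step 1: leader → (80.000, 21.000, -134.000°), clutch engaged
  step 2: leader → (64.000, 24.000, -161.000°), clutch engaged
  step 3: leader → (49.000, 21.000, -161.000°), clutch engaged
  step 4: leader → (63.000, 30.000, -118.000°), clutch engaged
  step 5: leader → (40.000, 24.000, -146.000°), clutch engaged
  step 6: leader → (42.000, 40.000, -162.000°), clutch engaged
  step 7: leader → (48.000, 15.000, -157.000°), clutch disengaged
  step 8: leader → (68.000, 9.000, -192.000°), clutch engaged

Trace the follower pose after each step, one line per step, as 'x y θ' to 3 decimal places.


-12.250 50.000 14.000
-4.500 18.000 21.000
-6.500 22.000 -34.000
-8.250 14.000 -35.000
-2.750 30.000 50.000
-6.500 16.000 -7.000
-4.000 46.000 -40.000
-4.000 46.000 -40.000
3.000 32.000 -111.000

step 0: Δleader=(23.000, 25.000, 14.000°), engaged; cmd=(7.750, 48.000, 27.000°) → follower=(-12.250, 50.000, 14.000°)
step 1: Δleader=(23.000, -15.000, 4.000°), engaged; cmd=(7.750, -32.000, 7.000°) → follower=(-4.500, 18.000, 21.000°)
step 2: Δleader=(-16.000, 3.000, -27.000°), engaged; cmd=(-2.000, 4.000, -55.000°) → follower=(-6.500, 22.000, -34.000°)
step 3: Δleader=(-15.000, -3.000, 0.000°), engaged; cmd=(-1.750, -8.000, -1.000°) → follower=(-8.250, 14.000, -35.000°)
step 4: Δleader=(14.000, 9.000, 43.000°), engaged; cmd=(5.500, 16.000, 85.000°) → follower=(-2.750, 30.000, 50.000°)
step 5: Δleader=(-23.000, -6.000, -28.000°), engaged; cmd=(-3.750, -14.000, -57.000°) → follower=(-6.500, 16.000, -7.000°)
step 6: Δleader=(2.000, 16.000, -16.000°), engaged; cmd=(2.500, 30.000, -33.000°) → follower=(-4.000, 46.000, -40.000°)
step 7: Δleader=(6.000, -25.000, 5.000°), disengaged; cmd=(0,0,0) → follower holds at (-4.000, 46.000, -40.000°)
step 8: Δleader=(20.000, -6.000, -35.000°), engaged; cmd=(7.000, -14.000, -71.000°) → follower=(3.000, 32.000, -111.000°)


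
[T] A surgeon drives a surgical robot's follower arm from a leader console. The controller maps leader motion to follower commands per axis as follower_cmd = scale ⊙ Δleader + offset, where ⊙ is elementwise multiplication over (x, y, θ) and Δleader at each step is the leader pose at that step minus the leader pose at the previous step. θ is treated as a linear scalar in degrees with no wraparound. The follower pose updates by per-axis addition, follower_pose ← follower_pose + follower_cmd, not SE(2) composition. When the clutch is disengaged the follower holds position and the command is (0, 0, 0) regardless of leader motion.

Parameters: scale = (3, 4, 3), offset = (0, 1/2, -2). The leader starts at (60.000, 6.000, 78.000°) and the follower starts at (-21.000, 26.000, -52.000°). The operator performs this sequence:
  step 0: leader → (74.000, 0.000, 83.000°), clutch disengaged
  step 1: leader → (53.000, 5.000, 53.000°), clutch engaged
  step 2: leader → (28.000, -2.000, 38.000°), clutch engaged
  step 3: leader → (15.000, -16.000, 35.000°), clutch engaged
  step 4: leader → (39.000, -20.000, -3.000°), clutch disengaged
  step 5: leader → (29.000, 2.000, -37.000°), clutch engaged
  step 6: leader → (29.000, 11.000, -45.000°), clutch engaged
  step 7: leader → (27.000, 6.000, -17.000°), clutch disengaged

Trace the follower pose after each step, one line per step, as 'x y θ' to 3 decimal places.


step 0: Δleader=(14.000, -6.000, 5.000°), disengaged; cmd=(0,0,0) → follower holds at (-21.000, 26.000, -52.000°)
step 1: Δleader=(-21.000, 5.000, -30.000°), engaged; cmd=(-63.000, 20.500, -92.000°) → follower=(-84.000, 46.500, -144.000°)
step 2: Δleader=(-25.000, -7.000, -15.000°), engaged; cmd=(-75.000, -27.500, -47.000°) → follower=(-159.000, 19.000, -191.000°)
step 3: Δleader=(-13.000, -14.000, -3.000°), engaged; cmd=(-39.000, -55.500, -11.000°) → follower=(-198.000, -36.500, -202.000°)
step 4: Δleader=(24.000, -4.000, -38.000°), disengaged; cmd=(0,0,0) → follower holds at (-198.000, -36.500, -202.000°)
step 5: Δleader=(-10.000, 22.000, -34.000°), engaged; cmd=(-30.000, 88.500, -104.000°) → follower=(-228.000, 52.000, -306.000°)
step 6: Δleader=(0.000, 9.000, -8.000°), engaged; cmd=(0.000, 36.500, -26.000°) → follower=(-228.000, 88.500, -332.000°)
step 7: Δleader=(-2.000, -5.000, 28.000°), disengaged; cmd=(0,0,0) → follower holds at (-228.000, 88.500, -332.000°)

-21.000 26.000 -52.000
-84.000 46.500 -144.000
-159.000 19.000 -191.000
-198.000 -36.500 -202.000
-198.000 -36.500 -202.000
-228.000 52.000 -306.000
-228.000 88.500 -332.000
-228.000 88.500 -332.000


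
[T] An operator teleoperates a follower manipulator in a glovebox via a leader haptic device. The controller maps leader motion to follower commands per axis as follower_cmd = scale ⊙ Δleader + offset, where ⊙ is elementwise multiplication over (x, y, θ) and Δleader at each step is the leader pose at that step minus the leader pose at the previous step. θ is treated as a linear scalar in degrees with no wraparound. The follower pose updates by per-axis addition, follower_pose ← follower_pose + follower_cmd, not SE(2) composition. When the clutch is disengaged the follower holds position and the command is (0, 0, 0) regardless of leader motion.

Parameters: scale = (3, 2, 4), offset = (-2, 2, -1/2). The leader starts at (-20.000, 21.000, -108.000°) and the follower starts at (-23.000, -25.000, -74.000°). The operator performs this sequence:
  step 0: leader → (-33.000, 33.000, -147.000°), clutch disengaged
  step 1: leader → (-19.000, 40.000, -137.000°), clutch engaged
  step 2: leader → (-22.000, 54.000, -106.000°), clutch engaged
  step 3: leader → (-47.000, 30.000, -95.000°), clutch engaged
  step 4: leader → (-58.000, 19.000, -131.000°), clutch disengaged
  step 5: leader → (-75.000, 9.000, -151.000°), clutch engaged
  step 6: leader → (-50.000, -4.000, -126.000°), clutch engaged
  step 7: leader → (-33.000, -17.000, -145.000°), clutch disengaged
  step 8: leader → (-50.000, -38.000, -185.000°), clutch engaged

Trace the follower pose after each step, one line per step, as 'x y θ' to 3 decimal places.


step 0: Δleader=(-13.000, 12.000, -39.000°), disengaged; cmd=(0,0,0) → follower holds at (-23.000, -25.000, -74.000°)
step 1: Δleader=(14.000, 7.000, 10.000°), engaged; cmd=(40.000, 16.000, 39.500°) → follower=(17.000, -9.000, -34.500°)
step 2: Δleader=(-3.000, 14.000, 31.000°), engaged; cmd=(-11.000, 30.000, 123.500°) → follower=(6.000, 21.000, 89.000°)
step 3: Δleader=(-25.000, -24.000, 11.000°), engaged; cmd=(-77.000, -46.000, 43.500°) → follower=(-71.000, -25.000, 132.500°)
step 4: Δleader=(-11.000, -11.000, -36.000°), disengaged; cmd=(0,0,0) → follower holds at (-71.000, -25.000, 132.500°)
step 5: Δleader=(-17.000, -10.000, -20.000°), engaged; cmd=(-53.000, -18.000, -80.500°) → follower=(-124.000, -43.000, 52.000°)
step 6: Δleader=(25.000, -13.000, 25.000°), engaged; cmd=(73.000, -24.000, 99.500°) → follower=(-51.000, -67.000, 151.500°)
step 7: Δleader=(17.000, -13.000, -19.000°), disengaged; cmd=(0,0,0) → follower holds at (-51.000, -67.000, 151.500°)
step 8: Δleader=(-17.000, -21.000, -40.000°), engaged; cmd=(-53.000, -40.000, -160.500°) → follower=(-104.000, -107.000, -9.000°)

-23.000 -25.000 -74.000
17.000 -9.000 -34.500
6.000 21.000 89.000
-71.000 -25.000 132.500
-71.000 -25.000 132.500
-124.000 -43.000 52.000
-51.000 -67.000 151.500
-51.000 -67.000 151.500
-104.000 -107.000 -9.000


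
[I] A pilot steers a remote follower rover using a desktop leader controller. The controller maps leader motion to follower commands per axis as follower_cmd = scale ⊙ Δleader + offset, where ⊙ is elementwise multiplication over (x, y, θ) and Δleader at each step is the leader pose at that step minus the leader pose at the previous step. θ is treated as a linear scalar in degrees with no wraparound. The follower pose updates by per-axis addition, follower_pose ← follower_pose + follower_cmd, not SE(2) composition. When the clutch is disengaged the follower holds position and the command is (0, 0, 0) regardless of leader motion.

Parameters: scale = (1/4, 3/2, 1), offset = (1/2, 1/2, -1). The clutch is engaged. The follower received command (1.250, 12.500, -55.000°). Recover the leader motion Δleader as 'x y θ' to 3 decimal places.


3.000 8.000 -54.000

axis x: (1.250 − 1/2) / (1/4) = 3.000
axis y: (12.500 − 1/2) / (3/2) = 8.000
axis θ: (-55.000 − -1) / (1) = -54.000


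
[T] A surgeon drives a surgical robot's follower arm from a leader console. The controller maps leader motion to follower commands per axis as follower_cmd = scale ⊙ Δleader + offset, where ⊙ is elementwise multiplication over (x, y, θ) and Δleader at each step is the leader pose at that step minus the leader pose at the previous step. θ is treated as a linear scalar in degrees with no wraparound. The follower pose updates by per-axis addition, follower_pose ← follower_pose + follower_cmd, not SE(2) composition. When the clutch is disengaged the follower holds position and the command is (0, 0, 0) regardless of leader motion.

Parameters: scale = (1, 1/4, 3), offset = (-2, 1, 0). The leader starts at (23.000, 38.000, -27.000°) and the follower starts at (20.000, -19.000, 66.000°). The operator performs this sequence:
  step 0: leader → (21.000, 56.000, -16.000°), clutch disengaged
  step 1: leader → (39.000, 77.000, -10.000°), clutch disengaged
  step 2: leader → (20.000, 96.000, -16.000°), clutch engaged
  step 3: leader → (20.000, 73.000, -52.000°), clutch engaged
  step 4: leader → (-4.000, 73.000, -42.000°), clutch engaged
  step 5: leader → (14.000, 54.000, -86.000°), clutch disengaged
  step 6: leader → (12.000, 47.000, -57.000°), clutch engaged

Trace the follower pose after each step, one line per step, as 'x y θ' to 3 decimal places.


20.000 -19.000 66.000
20.000 -19.000 66.000
-1.000 -13.250 48.000
-3.000 -18.000 -60.000
-29.000 -17.000 -30.000
-29.000 -17.000 -30.000
-33.000 -17.750 57.000

step 0: Δleader=(-2.000, 18.000, 11.000°), disengaged; cmd=(0,0,0) → follower holds at (20.000, -19.000, 66.000°)
step 1: Δleader=(18.000, 21.000, 6.000°), disengaged; cmd=(0,0,0) → follower holds at (20.000, -19.000, 66.000°)
step 2: Δleader=(-19.000, 19.000, -6.000°), engaged; cmd=(-21.000, 5.750, -18.000°) → follower=(-1.000, -13.250, 48.000°)
step 3: Δleader=(0.000, -23.000, -36.000°), engaged; cmd=(-2.000, -4.750, -108.000°) → follower=(-3.000, -18.000, -60.000°)
step 4: Δleader=(-24.000, 0.000, 10.000°), engaged; cmd=(-26.000, 1.000, 30.000°) → follower=(-29.000, -17.000, -30.000°)
step 5: Δleader=(18.000, -19.000, -44.000°), disengaged; cmd=(0,0,0) → follower holds at (-29.000, -17.000, -30.000°)
step 6: Δleader=(-2.000, -7.000, 29.000°), engaged; cmd=(-4.000, -0.750, 87.000°) → follower=(-33.000, -17.750, 57.000°)


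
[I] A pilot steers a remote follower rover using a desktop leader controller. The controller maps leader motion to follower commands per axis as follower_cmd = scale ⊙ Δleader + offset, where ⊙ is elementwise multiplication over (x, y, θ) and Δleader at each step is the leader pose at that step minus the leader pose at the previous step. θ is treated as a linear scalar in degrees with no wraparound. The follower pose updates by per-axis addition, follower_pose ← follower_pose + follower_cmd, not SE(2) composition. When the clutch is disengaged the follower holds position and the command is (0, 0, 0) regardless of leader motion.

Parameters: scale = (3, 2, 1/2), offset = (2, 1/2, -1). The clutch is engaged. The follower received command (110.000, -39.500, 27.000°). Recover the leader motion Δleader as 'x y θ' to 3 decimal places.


36.000 -20.000 56.000

axis x: (110.000 − 2) / (3) = 36.000
axis y: (-39.500 − 1/2) / (2) = -20.000
axis θ: (27.000 − -1) / (1/2) = 56.000


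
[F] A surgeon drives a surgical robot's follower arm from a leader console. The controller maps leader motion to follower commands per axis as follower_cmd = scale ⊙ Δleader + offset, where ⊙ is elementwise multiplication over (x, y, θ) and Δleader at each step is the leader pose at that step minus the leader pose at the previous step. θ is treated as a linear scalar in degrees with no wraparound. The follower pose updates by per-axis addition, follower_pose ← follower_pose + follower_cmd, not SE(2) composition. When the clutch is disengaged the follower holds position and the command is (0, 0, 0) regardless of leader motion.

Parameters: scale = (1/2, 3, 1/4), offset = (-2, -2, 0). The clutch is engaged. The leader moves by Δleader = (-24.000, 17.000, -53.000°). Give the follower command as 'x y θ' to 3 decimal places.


-14.000 49.000 -13.250

axis x: 1/2·-24.000 + -2 = -14.000
axis y: 3·17.000 + -2 = 49.000
axis θ: 1/4·-53.000 + 0 = -13.250


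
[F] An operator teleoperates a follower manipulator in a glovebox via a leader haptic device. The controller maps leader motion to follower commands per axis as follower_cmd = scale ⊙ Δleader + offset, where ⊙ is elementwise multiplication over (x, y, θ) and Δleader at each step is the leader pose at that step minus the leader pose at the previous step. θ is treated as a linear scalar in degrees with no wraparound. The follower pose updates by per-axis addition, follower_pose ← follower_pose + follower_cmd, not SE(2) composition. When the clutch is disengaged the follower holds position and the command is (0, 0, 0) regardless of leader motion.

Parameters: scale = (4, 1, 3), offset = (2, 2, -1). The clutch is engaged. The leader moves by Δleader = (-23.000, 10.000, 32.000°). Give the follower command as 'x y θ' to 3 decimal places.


axis x: 4·-23.000 + 2 = -90.000
axis y: 1·10.000 + 2 = 12.000
axis θ: 3·32.000 + -1 = 95.000

-90.000 12.000 95.000


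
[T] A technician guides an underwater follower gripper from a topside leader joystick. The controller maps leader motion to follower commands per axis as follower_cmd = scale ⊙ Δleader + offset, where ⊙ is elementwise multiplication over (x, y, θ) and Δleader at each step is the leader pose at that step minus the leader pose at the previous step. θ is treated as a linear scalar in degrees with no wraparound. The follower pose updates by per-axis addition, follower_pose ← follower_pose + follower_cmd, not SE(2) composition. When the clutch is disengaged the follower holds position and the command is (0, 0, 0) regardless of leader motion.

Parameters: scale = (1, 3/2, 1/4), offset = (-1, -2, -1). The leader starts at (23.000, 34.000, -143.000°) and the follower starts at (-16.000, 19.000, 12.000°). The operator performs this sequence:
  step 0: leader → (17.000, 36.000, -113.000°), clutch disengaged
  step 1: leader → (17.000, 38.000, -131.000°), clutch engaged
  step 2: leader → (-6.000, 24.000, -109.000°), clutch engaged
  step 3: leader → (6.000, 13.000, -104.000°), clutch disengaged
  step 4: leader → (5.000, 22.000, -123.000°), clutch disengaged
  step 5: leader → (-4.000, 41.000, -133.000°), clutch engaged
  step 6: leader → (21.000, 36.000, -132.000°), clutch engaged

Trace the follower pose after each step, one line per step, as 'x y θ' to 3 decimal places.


step 0: Δleader=(-6.000, 2.000, 30.000°), disengaged; cmd=(0,0,0) → follower holds at (-16.000, 19.000, 12.000°)
step 1: Δleader=(0.000, 2.000, -18.000°), engaged; cmd=(-1.000, 1.000, -5.500°) → follower=(-17.000, 20.000, 6.500°)
step 2: Δleader=(-23.000, -14.000, 22.000°), engaged; cmd=(-24.000, -23.000, 4.500°) → follower=(-41.000, -3.000, 11.000°)
step 3: Δleader=(12.000, -11.000, 5.000°), disengaged; cmd=(0,0,0) → follower holds at (-41.000, -3.000, 11.000°)
step 4: Δleader=(-1.000, 9.000, -19.000°), disengaged; cmd=(0,0,0) → follower holds at (-41.000, -3.000, 11.000°)
step 5: Δleader=(-9.000, 19.000, -10.000°), engaged; cmd=(-10.000, 26.500, -3.500°) → follower=(-51.000, 23.500, 7.500°)
step 6: Δleader=(25.000, -5.000, 1.000°), engaged; cmd=(24.000, -9.500, -0.750°) → follower=(-27.000, 14.000, 6.750°)

-16.000 19.000 12.000
-17.000 20.000 6.500
-41.000 -3.000 11.000
-41.000 -3.000 11.000
-41.000 -3.000 11.000
-51.000 23.500 7.500
-27.000 14.000 6.750


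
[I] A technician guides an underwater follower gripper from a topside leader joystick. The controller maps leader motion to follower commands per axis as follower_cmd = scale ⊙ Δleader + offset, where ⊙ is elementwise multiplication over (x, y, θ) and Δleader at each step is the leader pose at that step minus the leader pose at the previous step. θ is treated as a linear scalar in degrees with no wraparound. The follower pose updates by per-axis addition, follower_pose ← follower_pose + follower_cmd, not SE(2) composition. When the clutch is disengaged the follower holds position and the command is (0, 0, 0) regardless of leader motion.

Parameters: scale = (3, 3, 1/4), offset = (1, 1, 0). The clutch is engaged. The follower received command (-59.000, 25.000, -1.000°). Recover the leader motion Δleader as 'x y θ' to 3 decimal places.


-20.000 8.000 -4.000

axis x: (-59.000 − 1) / (3) = -20.000
axis y: (25.000 − 1) / (3) = 8.000
axis θ: (-1.000 − 0) / (1/4) = -4.000


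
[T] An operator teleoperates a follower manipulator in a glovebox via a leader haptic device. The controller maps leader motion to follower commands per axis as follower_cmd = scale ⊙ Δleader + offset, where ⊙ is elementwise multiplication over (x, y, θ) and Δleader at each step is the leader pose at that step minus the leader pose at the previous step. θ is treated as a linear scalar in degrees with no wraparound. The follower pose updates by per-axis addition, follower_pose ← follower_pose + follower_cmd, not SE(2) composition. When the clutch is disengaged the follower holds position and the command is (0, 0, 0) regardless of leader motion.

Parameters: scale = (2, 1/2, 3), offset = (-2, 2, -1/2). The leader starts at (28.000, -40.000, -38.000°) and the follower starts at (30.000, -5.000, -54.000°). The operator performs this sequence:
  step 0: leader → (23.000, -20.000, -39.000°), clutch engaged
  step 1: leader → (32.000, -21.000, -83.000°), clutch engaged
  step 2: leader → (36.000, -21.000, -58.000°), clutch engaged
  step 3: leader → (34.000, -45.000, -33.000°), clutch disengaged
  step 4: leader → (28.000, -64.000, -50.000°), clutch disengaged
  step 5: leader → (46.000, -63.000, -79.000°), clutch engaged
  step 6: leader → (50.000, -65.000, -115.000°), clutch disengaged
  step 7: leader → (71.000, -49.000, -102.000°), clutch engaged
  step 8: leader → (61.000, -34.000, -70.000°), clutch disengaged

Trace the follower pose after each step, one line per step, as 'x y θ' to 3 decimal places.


18.000 7.000 -57.500
34.000 8.500 -190.000
40.000 10.500 -115.500
40.000 10.500 -115.500
40.000 10.500 -115.500
74.000 13.000 -203.000
74.000 13.000 -203.000
114.000 23.000 -164.500
114.000 23.000 -164.500

step 0: Δleader=(-5.000, 20.000, -1.000°), engaged; cmd=(-12.000, 12.000, -3.500°) → follower=(18.000, 7.000, -57.500°)
step 1: Δleader=(9.000, -1.000, -44.000°), engaged; cmd=(16.000, 1.500, -132.500°) → follower=(34.000, 8.500, -190.000°)
step 2: Δleader=(4.000, 0.000, 25.000°), engaged; cmd=(6.000, 2.000, 74.500°) → follower=(40.000, 10.500, -115.500°)
step 3: Δleader=(-2.000, -24.000, 25.000°), disengaged; cmd=(0,0,0) → follower holds at (40.000, 10.500, -115.500°)
step 4: Δleader=(-6.000, -19.000, -17.000°), disengaged; cmd=(0,0,0) → follower holds at (40.000, 10.500, -115.500°)
step 5: Δleader=(18.000, 1.000, -29.000°), engaged; cmd=(34.000, 2.500, -87.500°) → follower=(74.000, 13.000, -203.000°)
step 6: Δleader=(4.000, -2.000, -36.000°), disengaged; cmd=(0,0,0) → follower holds at (74.000, 13.000, -203.000°)
step 7: Δleader=(21.000, 16.000, 13.000°), engaged; cmd=(40.000, 10.000, 38.500°) → follower=(114.000, 23.000, -164.500°)
step 8: Δleader=(-10.000, 15.000, 32.000°), disengaged; cmd=(0,0,0) → follower holds at (114.000, 23.000, -164.500°)


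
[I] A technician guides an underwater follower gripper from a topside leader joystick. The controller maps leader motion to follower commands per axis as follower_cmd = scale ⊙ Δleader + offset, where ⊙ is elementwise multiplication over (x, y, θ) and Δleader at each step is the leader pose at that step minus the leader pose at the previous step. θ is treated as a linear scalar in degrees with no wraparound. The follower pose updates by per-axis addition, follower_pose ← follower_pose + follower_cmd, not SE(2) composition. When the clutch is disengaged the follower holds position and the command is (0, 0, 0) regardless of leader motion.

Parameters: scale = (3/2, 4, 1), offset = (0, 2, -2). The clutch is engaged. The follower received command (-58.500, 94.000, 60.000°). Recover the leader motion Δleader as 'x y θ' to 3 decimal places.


axis x: (-58.500 − 0) / (3/2) = -39.000
axis y: (94.000 − 2) / (4) = 23.000
axis θ: (60.000 − -2) / (1) = 62.000

-39.000 23.000 62.000


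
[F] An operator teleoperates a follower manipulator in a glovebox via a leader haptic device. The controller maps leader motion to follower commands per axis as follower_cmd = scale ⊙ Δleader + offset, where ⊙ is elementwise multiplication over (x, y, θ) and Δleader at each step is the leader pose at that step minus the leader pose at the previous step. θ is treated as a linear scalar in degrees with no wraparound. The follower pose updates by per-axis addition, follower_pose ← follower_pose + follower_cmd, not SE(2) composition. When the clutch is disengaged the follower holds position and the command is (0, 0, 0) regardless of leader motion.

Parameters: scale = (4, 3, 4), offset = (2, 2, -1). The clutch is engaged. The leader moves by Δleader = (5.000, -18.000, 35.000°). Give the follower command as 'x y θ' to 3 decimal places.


axis x: 4·5.000 + 2 = 22.000
axis y: 3·-18.000 + 2 = -52.000
axis θ: 4·35.000 + -1 = 139.000

22.000 -52.000 139.000


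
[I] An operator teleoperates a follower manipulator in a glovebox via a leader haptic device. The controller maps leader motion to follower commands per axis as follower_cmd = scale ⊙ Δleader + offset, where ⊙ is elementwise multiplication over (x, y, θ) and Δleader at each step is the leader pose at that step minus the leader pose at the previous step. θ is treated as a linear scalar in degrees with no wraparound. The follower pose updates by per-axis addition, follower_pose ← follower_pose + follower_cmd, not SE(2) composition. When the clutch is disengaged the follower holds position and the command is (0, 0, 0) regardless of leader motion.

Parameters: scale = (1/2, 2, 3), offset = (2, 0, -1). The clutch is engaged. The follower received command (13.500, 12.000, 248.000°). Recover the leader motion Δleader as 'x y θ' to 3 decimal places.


axis x: (13.500 − 2) / (1/2) = 23.000
axis y: (12.000 − 0) / (2) = 6.000
axis θ: (248.000 − -1) / (3) = 83.000

23.000 6.000 83.000


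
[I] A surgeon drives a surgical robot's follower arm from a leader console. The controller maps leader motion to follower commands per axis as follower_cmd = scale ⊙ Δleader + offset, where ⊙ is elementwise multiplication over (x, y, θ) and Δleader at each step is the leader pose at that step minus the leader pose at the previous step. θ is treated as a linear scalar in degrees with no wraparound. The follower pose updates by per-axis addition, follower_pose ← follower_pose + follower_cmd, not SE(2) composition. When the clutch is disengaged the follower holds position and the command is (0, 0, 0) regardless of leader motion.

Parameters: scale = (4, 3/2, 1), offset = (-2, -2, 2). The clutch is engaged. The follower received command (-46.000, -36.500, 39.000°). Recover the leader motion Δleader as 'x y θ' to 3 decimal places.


axis x: (-46.000 − -2) / (4) = -11.000
axis y: (-36.500 − -2) / (3/2) = -23.000
axis θ: (39.000 − 2) / (1) = 37.000

-11.000 -23.000 37.000


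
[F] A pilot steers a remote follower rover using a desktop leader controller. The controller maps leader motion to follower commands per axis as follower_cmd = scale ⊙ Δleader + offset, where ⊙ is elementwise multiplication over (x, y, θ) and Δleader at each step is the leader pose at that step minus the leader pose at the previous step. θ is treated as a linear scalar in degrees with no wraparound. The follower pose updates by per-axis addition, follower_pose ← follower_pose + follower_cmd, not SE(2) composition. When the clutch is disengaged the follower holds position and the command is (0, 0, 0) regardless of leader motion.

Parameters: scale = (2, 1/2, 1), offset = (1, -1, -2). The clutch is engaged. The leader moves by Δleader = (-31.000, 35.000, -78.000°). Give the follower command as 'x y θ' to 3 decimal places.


axis x: 2·-31.000 + 1 = -61.000
axis y: 1/2·35.000 + -1 = 16.500
axis θ: 1·-78.000 + -2 = -80.000

-61.000 16.500 -80.000


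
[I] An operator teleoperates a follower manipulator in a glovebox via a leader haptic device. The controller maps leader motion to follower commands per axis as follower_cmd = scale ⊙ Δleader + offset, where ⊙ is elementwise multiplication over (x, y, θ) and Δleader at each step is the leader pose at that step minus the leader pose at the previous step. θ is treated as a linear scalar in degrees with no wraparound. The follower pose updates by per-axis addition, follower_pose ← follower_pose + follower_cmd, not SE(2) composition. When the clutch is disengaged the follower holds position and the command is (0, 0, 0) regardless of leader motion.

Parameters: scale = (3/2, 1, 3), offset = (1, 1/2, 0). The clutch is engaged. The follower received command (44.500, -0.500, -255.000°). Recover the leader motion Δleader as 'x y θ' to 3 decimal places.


axis x: (44.500 − 1) / (3/2) = 29.000
axis y: (-0.500 − 1/2) / (1) = -1.000
axis θ: (-255.000 − 0) / (3) = -85.000

29.000 -1.000 -85.000


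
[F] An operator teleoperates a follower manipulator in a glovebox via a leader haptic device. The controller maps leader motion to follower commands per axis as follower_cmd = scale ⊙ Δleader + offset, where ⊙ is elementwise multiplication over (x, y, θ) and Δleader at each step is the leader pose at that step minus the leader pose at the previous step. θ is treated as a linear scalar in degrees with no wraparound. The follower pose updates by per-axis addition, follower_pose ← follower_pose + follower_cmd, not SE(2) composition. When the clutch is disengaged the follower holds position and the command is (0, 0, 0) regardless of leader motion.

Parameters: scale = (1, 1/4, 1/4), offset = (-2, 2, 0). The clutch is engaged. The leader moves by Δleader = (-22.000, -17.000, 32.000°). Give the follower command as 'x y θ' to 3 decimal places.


axis x: 1·-22.000 + -2 = -24.000
axis y: 1/4·-17.000 + 2 = -2.250
axis θ: 1/4·32.000 + 0 = 8.000

-24.000 -2.250 8.000


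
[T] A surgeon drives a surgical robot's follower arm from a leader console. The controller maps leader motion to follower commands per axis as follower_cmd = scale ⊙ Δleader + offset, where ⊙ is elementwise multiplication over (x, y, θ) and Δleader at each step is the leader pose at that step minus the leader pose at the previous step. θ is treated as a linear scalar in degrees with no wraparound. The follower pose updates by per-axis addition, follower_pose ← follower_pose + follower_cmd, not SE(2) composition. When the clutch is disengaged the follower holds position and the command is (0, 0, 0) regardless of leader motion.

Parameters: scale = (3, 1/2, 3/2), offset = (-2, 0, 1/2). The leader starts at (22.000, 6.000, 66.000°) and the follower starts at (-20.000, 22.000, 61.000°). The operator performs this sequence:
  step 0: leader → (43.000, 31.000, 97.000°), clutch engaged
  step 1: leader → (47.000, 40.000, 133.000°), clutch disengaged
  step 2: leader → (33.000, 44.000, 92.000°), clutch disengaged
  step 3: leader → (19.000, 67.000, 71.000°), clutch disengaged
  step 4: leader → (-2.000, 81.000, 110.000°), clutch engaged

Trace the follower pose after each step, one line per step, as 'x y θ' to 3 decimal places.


step 0: Δleader=(21.000, 25.000, 31.000°), engaged; cmd=(61.000, 12.500, 47.000°) → follower=(41.000, 34.500, 108.000°)
step 1: Δleader=(4.000, 9.000, 36.000°), disengaged; cmd=(0,0,0) → follower holds at (41.000, 34.500, 108.000°)
step 2: Δleader=(-14.000, 4.000, -41.000°), disengaged; cmd=(0,0,0) → follower holds at (41.000, 34.500, 108.000°)
step 3: Δleader=(-14.000, 23.000, -21.000°), disengaged; cmd=(0,0,0) → follower holds at (41.000, 34.500, 108.000°)
step 4: Δleader=(-21.000, 14.000, 39.000°), engaged; cmd=(-65.000, 7.000, 59.000°) → follower=(-24.000, 41.500, 167.000°)

41.000 34.500 108.000
41.000 34.500 108.000
41.000 34.500 108.000
41.000 34.500 108.000
-24.000 41.500 167.000
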